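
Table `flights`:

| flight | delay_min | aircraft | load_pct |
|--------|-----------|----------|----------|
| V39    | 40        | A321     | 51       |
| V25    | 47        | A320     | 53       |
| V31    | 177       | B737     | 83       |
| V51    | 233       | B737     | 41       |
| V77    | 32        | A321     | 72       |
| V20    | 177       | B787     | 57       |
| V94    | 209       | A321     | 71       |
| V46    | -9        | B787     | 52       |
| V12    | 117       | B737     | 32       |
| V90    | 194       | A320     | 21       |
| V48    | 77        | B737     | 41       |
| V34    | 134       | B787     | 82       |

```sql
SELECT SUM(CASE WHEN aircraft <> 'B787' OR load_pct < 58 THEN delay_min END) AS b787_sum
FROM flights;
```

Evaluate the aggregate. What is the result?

1294

flight=V39: ✓ → 40
flight=V25: ✓ → 47
flight=V31: ✓ → 177
flight=V51: ✓ → 233
flight=V77: ✓ → 32
flight=V20: ✓ → 177
flight=V94: ✓ → 209
flight=V46: ✓ → -9
flight=V12: ✓ → 117
flight=V90: ✓ → 194
flight=V48: ✓ → 77
flight=V34: ✗
b787_sum = 40 + 47 + 177 + 233 + 32 + 177 + 209 + -9 + 117 + 194 + 77 = 1294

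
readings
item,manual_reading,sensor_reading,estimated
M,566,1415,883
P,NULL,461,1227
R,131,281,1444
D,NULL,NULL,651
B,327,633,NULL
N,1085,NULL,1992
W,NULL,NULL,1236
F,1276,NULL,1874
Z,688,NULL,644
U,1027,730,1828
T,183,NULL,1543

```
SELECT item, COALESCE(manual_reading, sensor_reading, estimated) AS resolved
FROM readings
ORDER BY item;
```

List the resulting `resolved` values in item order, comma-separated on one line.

327, 651, 1276, 566, 1085, 461, 131, 183, 1027, 1236, 688

item=B: manual_reading=327 → 327
item=D: manual_reading=NULL, sensor_reading=NULL, estimated=651 → 651
item=F: manual_reading=1276 → 1276
item=M: manual_reading=566 → 566
item=N: manual_reading=1085 → 1085
item=P: manual_reading=NULL, sensor_reading=461 → 461
item=R: manual_reading=131 → 131
item=T: manual_reading=183 → 183
item=U: manual_reading=1027 → 1027
item=W: manual_reading=NULL, sensor_reading=NULL, estimated=1236 → 1236
item=Z: manual_reading=688 → 688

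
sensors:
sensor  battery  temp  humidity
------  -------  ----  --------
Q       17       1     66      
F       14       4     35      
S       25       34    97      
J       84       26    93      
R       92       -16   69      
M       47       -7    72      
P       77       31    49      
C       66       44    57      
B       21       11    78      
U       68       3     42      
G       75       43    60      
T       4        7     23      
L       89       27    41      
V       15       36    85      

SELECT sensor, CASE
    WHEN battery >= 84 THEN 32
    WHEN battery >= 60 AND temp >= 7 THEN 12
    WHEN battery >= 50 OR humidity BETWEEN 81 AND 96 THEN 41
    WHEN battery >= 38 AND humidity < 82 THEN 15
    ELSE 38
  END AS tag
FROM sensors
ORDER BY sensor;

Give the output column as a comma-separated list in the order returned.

38, 12, 38, 12, 32, 32, 15, 12, 38, 32, 38, 38, 41, 41

sensor=B: ELSE → 38
sensor=C: battery >= 60 AND temp >= 7 → 12
sensor=F: ELSE → 38
sensor=G: battery >= 60 AND temp >= 7 → 12
sensor=J: battery >= 84 → 32
sensor=L: battery >= 84 → 32
sensor=M: battery >= 38 AND humidity < 82 → 15
sensor=P: battery >= 60 AND temp >= 7 → 12
sensor=Q: ELSE → 38
sensor=R: battery >= 84 → 32
sensor=S: ELSE → 38
sensor=T: ELSE → 38
sensor=U: battery >= 50 OR humidity BETWEEN 81 AND 96 → 41
sensor=V: battery >= 50 OR humidity BETWEEN 81 AND 96 → 41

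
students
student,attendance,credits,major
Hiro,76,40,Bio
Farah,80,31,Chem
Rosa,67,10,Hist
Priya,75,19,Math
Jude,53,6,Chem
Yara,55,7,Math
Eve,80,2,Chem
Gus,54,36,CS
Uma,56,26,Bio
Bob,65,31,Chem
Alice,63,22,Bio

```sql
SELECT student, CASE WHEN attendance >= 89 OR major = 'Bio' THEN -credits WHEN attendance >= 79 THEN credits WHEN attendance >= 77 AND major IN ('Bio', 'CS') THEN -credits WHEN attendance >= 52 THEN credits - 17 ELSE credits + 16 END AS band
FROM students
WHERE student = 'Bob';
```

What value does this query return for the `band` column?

student = Bob: attendance=65, credits=31, major=Chem.
attendance >= 89 OR major = 'Bio' → false
attendance >= 79 → false
attendance >= 77 AND major IN ('Bio', 'CS') → false
attendance >= 52 → true → 14

14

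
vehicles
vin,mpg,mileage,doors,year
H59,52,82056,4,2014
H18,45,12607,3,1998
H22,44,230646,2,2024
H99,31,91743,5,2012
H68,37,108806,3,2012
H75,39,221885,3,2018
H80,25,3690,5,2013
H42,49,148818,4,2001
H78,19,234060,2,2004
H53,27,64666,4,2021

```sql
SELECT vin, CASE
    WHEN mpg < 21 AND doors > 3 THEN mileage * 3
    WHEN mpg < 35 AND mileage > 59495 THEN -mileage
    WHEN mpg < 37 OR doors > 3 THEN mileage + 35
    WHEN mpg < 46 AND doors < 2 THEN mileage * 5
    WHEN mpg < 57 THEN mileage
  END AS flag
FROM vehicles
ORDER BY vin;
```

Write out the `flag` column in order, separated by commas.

vin=H18: mpg < 57 → 12607
vin=H22: mpg < 57 → 230646
vin=H42: mpg < 37 OR doors > 3 → 148853
vin=H53: mpg < 35 AND mileage > 59495 → -64666
vin=H59: mpg < 37 OR doors > 3 → 82091
vin=H68: mpg < 57 → 108806
vin=H75: mpg < 57 → 221885
vin=H78: mpg < 35 AND mileage > 59495 → -234060
vin=H80: mpg < 37 OR doors > 3 → 3725
vin=H99: mpg < 35 AND mileage > 59495 → -91743

12607, 230646, 148853, -64666, 82091, 108806, 221885, -234060, 3725, -91743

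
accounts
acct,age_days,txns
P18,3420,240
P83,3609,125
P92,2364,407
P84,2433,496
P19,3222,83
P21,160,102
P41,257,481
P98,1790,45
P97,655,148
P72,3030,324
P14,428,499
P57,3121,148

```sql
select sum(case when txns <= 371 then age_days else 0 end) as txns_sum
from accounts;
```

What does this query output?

19007

acct=P18: ✓ → 3420
acct=P83: ✓ → 3609
acct=P92: ✗
acct=P84: ✗
acct=P19: ✓ → 3222
acct=P21: ✓ → 160
acct=P41: ✗
acct=P98: ✓ → 1790
acct=P97: ✓ → 655
acct=P72: ✓ → 3030
acct=P14: ✗
acct=P57: ✓ → 3121
txns_sum = 3420 + 3609 + 3222 + 160 + 1790 + 655 + 3030 + 3121 = 19007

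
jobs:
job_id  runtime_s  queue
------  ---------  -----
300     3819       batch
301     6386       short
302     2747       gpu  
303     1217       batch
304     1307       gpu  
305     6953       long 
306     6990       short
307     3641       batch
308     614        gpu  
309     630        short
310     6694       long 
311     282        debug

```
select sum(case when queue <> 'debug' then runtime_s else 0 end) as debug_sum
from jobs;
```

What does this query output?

job_id=300: ✓ → 3819
job_id=301: ✓ → 6386
job_id=302: ✓ → 2747
job_id=303: ✓ → 1217
job_id=304: ✓ → 1307
job_id=305: ✓ → 6953
job_id=306: ✓ → 6990
job_id=307: ✓ → 3641
job_id=308: ✓ → 614
job_id=309: ✓ → 630
job_id=310: ✓ → 6694
job_id=311: ✗
debug_sum = 3819 + 6386 + 2747 + 1217 + 1307 + 6953 + 6990 + 3641 + 614 + 630 + 6694 = 40998

40998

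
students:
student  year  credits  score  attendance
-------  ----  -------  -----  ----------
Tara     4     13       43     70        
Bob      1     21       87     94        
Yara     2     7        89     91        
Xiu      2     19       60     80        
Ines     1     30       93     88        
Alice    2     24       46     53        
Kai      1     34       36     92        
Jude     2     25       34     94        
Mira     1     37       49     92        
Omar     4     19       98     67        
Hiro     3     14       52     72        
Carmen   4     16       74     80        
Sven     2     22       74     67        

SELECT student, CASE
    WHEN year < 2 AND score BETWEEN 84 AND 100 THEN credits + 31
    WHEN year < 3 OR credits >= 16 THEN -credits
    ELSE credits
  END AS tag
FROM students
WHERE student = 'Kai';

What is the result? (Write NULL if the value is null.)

-34

student = Kai: year=1, credits=34, score=36, attendance=92.
year < 2 AND score BETWEEN 84 AND 100 → false
year < 3 OR credits >= 16 → true → -34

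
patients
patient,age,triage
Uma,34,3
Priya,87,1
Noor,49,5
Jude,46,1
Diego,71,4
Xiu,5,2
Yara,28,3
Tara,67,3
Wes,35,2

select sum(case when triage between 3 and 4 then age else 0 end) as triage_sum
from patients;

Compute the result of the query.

patient=Uma: ✓ → 34
patient=Priya: ✗
patient=Noor: ✗
patient=Jude: ✗
patient=Diego: ✓ → 71
patient=Xiu: ✗
patient=Yara: ✓ → 28
patient=Tara: ✓ → 67
patient=Wes: ✗
triage_sum = 34 + 71 + 28 + 67 = 200

200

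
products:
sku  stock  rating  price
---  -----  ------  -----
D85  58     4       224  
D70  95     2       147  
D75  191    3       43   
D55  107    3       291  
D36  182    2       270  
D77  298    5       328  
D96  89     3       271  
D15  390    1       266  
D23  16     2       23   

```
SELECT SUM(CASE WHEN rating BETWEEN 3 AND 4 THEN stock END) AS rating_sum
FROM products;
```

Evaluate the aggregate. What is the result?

sku=D85: ✓ → 58
sku=D70: ✗
sku=D75: ✓ → 191
sku=D55: ✓ → 107
sku=D36: ✗
sku=D77: ✗
sku=D96: ✓ → 89
sku=D15: ✗
sku=D23: ✗
rating_sum = 58 + 191 + 107 + 89 = 445

445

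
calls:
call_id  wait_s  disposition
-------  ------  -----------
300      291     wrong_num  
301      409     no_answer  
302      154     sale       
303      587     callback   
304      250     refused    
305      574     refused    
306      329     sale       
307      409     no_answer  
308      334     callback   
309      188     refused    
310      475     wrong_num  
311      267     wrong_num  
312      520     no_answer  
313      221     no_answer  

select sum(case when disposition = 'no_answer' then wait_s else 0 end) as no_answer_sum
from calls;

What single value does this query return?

1559

call_id=300: ✗
call_id=301: ✓ → 409
call_id=302: ✗
call_id=303: ✗
call_id=304: ✗
call_id=305: ✗
call_id=306: ✗
call_id=307: ✓ → 409
call_id=308: ✗
call_id=309: ✗
call_id=310: ✗
call_id=311: ✗
call_id=312: ✓ → 520
call_id=313: ✓ → 221
no_answer_sum = 409 + 409 + 520 + 221 = 1559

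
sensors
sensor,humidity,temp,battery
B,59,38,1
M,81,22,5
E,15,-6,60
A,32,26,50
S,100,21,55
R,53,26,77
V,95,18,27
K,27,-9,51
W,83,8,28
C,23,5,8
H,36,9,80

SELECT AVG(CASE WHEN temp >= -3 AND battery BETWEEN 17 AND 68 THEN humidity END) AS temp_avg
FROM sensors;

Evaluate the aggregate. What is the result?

sensor=B: ✗
sensor=M: ✗
sensor=E: ✗
sensor=A: ✓ → 32
sensor=S: ✓ → 100
sensor=R: ✗
sensor=V: ✓ → 95
sensor=K: ✗
sensor=W: ✓ → 83
sensor=C: ✗
sensor=H: ✗
temp_avg = (32 + 100 + 95 + 83) / 4 = 77.5

77.5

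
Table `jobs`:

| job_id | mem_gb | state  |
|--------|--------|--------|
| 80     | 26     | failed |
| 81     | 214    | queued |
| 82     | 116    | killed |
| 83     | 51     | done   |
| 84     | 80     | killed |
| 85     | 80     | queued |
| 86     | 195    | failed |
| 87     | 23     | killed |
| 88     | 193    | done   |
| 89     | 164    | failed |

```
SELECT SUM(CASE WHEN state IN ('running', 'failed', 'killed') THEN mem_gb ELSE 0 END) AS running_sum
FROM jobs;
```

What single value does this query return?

604

job_id=80: ✓ → 26
job_id=81: ✗
job_id=82: ✓ → 116
job_id=83: ✗
job_id=84: ✓ → 80
job_id=85: ✗
job_id=86: ✓ → 195
job_id=87: ✓ → 23
job_id=88: ✗
job_id=89: ✓ → 164
running_sum = 26 + 116 + 80 + 195 + 23 + 164 = 604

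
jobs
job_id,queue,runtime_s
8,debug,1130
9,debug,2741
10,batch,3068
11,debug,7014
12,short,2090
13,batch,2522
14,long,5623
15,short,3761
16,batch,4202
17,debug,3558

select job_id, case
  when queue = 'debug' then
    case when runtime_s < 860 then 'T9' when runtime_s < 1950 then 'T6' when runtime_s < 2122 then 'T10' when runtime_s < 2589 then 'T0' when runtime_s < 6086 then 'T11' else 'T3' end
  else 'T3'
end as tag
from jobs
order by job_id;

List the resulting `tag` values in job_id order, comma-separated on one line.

job_id=8: queue='debug' → inner[runtime_s < 1950] → T6
job_id=9: queue='debug' → inner[runtime_s < 6086] → T11
job_id=10: queue='batch' → outer ELSE → T3
job_id=11: queue='debug' → inner[ELSE] → T3
job_id=12: queue='short' → outer ELSE → T3
job_id=13: queue='batch' → outer ELSE → T3
job_id=14: queue='long' → outer ELSE → T3
job_id=15: queue='short' → outer ELSE → T3
job_id=16: queue='batch' → outer ELSE → T3
job_id=17: queue='debug' → inner[runtime_s < 6086] → T11

T6, T11, T3, T3, T3, T3, T3, T3, T3, T11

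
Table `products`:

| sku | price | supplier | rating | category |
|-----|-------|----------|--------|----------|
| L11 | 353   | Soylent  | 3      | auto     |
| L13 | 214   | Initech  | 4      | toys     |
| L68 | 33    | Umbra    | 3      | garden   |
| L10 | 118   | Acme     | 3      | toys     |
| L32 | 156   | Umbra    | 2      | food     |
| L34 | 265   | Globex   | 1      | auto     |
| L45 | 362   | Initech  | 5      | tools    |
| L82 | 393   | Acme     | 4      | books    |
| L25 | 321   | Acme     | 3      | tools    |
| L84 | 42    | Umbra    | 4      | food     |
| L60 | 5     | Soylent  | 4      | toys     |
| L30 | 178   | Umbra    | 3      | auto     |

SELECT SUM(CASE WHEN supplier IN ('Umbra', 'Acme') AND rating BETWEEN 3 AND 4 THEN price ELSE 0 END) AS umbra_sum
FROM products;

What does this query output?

1085

sku=L11: ✗
sku=L13: ✗
sku=L68: ✓ → 33
sku=L10: ✓ → 118
sku=L32: ✗
sku=L34: ✗
sku=L45: ✗
sku=L82: ✓ → 393
sku=L25: ✓ → 321
sku=L84: ✓ → 42
sku=L60: ✗
sku=L30: ✓ → 178
umbra_sum = 33 + 118 + 393 + 321 + 42 + 178 = 1085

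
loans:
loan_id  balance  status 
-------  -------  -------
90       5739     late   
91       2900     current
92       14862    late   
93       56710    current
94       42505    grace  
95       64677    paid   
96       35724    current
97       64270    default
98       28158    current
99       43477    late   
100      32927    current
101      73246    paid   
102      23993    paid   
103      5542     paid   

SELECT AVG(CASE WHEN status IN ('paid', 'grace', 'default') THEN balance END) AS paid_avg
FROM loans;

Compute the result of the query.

45705.5

loan_id=90: ✗
loan_id=91: ✗
loan_id=92: ✗
loan_id=93: ✗
loan_id=94: ✓ → 42505
loan_id=95: ✓ → 64677
loan_id=96: ✗
loan_id=97: ✓ → 64270
loan_id=98: ✗
loan_id=99: ✗
loan_id=100: ✗
loan_id=101: ✓ → 73246
loan_id=102: ✓ → 23993
loan_id=103: ✓ → 5542
paid_avg = (42505 + 64677 + 64270 + 73246 + 23993 + 5542) / 6 = 45705.5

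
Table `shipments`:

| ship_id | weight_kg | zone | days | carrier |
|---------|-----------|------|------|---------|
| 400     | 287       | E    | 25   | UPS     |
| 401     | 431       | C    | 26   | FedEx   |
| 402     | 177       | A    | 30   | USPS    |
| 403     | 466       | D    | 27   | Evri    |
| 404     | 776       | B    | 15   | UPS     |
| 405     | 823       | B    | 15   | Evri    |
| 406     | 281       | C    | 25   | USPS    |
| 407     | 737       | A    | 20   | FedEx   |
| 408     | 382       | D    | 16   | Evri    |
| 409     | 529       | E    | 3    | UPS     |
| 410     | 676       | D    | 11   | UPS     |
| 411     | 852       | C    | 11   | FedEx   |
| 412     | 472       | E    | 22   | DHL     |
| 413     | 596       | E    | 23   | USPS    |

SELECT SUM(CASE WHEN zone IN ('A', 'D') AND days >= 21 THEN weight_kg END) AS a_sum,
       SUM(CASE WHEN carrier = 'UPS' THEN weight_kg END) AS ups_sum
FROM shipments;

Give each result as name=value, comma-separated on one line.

[a_sum: zone IN ('A', 'D') AND days >= 21]
ship_id=400: ✗
ship_id=401: ✗
ship_id=402: ✓ → 177
ship_id=403: ✓ → 466
ship_id=404: ✗
ship_id=405: ✗
ship_id=406: ✗
ship_id=407: ✗
ship_id=408: ✗
ship_id=409: ✗
ship_id=410: ✗
ship_id=411: ✗
ship_id=412: ✗
ship_id=413: ✗
a_sum = 177 + 466 = 643
—
[ups_sum: carrier = 'UPS']
ship_id=400: ✓ → 287
ship_id=401: ✗
ship_id=402: ✗
ship_id=403: ✗
ship_id=404: ✓ → 776
ship_id=405: ✗
ship_id=406: ✗
ship_id=407: ✗
ship_id=408: ✗
ship_id=409: ✓ → 529
ship_id=410: ✓ → 676
ship_id=411: ✗
ship_id=412: ✗
ship_id=413: ✗
ups_sum = 287 + 776 + 529 + 676 = 2268

a_sum=643, ups_sum=2268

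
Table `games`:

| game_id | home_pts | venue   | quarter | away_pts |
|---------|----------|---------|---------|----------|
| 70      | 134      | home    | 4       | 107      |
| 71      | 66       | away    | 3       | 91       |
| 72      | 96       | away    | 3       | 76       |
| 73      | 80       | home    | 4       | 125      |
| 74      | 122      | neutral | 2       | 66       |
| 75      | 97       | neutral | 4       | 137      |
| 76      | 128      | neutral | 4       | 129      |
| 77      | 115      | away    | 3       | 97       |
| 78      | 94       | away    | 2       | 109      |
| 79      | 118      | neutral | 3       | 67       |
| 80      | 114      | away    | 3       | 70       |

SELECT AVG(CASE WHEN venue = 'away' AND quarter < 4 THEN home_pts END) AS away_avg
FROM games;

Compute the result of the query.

97

game_id=70: ✗
game_id=71: ✓ → 66
game_id=72: ✓ → 96
game_id=73: ✗
game_id=74: ✗
game_id=75: ✗
game_id=76: ✗
game_id=77: ✓ → 115
game_id=78: ✓ → 94
game_id=79: ✗
game_id=80: ✓ → 114
away_avg = (66 + 96 + 115 + 94 + 114) / 5 = 97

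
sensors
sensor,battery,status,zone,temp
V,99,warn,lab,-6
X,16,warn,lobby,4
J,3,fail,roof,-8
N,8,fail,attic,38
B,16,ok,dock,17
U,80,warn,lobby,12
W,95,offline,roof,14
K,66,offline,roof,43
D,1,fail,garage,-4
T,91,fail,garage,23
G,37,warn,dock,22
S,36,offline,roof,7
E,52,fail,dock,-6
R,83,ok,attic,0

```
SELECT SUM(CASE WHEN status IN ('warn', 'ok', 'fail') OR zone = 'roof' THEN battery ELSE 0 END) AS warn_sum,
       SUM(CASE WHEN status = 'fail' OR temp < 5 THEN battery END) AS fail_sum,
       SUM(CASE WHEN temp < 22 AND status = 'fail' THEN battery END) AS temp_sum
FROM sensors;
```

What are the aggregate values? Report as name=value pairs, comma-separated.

warn_sum=683, fail_sum=353, temp_sum=56

[warn_sum: status IN ('warn', 'ok', 'fail') OR zone = 'roof']
sensor=V: ✓ → 99
sensor=X: ✓ → 16
sensor=J: ✓ → 3
sensor=N: ✓ → 8
sensor=B: ✓ → 16
sensor=U: ✓ → 80
sensor=W: ✓ → 95
sensor=K: ✓ → 66
sensor=D: ✓ → 1
sensor=T: ✓ → 91
sensor=G: ✓ → 37
sensor=S: ✓ → 36
sensor=E: ✓ → 52
sensor=R: ✓ → 83
warn_sum = 99 + 16 + 3 + 8 + 16 + 80 + 95 + 66 + 1 + 91 + 37 + 36 + 52 + 83 = 683
—
[fail_sum: status = 'fail' OR temp < 5]
sensor=V: ✓ → 99
sensor=X: ✓ → 16
sensor=J: ✓ → 3
sensor=N: ✓ → 8
sensor=B: ✗
sensor=U: ✗
sensor=W: ✗
sensor=K: ✗
sensor=D: ✓ → 1
sensor=T: ✓ → 91
sensor=G: ✗
sensor=S: ✗
sensor=E: ✓ → 52
sensor=R: ✓ → 83
fail_sum = 99 + 16 + 3 + 8 + 1 + 91 + 52 + 83 = 353
—
[temp_sum: temp < 22 AND status = 'fail']
sensor=V: ✗
sensor=X: ✗
sensor=J: ✓ → 3
sensor=N: ✗
sensor=B: ✗
sensor=U: ✗
sensor=W: ✗
sensor=K: ✗
sensor=D: ✓ → 1
sensor=T: ✗
sensor=G: ✗
sensor=S: ✗
sensor=E: ✓ → 52
sensor=R: ✗
temp_sum = 3 + 1 + 52 = 56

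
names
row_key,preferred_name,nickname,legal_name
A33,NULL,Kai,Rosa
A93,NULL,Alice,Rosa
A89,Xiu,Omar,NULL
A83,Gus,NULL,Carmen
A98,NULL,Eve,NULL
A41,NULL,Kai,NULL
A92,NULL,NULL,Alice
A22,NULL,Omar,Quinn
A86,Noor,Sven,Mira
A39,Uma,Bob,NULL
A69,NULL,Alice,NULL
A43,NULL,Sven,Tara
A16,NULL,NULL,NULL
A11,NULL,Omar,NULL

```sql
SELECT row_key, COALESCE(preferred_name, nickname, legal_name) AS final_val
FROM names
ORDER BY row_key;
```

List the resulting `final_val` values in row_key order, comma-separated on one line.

Omar, NULL, Omar, Kai, Uma, Kai, Sven, Alice, Gus, Noor, Xiu, Alice, Alice, Eve

row_key=A11: preferred_name=NULL, nickname=Omar → Omar
row_key=A16: preferred_name=NULL, nickname=NULL, legal_name=NULL (all NULL) → NULL
row_key=A22: preferred_name=NULL, nickname=Omar → Omar
row_key=A33: preferred_name=NULL, nickname=Kai → Kai
row_key=A39: preferred_name=Uma → Uma
row_key=A41: preferred_name=NULL, nickname=Kai → Kai
row_key=A43: preferred_name=NULL, nickname=Sven → Sven
row_key=A69: preferred_name=NULL, nickname=Alice → Alice
row_key=A83: preferred_name=Gus → Gus
row_key=A86: preferred_name=Noor → Noor
row_key=A89: preferred_name=Xiu → Xiu
row_key=A92: preferred_name=NULL, nickname=NULL, legal_name=Alice → Alice
row_key=A93: preferred_name=NULL, nickname=Alice → Alice
row_key=A98: preferred_name=NULL, nickname=Eve → Eve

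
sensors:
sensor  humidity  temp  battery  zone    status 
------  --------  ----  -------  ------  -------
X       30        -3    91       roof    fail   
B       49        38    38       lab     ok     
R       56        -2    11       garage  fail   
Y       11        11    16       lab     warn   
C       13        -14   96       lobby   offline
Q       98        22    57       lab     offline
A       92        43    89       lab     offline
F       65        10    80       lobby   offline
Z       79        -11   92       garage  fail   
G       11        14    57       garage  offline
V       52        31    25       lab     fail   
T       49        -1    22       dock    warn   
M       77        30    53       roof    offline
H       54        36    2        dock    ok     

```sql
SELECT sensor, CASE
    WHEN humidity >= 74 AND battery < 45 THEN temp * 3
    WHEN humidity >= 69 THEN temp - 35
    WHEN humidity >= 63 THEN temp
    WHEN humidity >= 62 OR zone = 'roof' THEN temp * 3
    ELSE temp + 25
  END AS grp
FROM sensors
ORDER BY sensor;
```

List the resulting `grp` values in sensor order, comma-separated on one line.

8, 63, 11, 10, 39, 61, -5, -13, 23, 24, 56, -9, 36, -46

sensor=A: humidity >= 69 → 8
sensor=B: ELSE → 63
sensor=C: ELSE → 11
sensor=F: humidity >= 63 → 10
sensor=G: ELSE → 39
sensor=H: ELSE → 61
sensor=M: humidity >= 69 → -5
sensor=Q: humidity >= 69 → -13
sensor=R: ELSE → 23
sensor=T: ELSE → 24
sensor=V: ELSE → 56
sensor=X: humidity >= 62 OR zone = 'roof' → -9
sensor=Y: ELSE → 36
sensor=Z: humidity >= 69 → -46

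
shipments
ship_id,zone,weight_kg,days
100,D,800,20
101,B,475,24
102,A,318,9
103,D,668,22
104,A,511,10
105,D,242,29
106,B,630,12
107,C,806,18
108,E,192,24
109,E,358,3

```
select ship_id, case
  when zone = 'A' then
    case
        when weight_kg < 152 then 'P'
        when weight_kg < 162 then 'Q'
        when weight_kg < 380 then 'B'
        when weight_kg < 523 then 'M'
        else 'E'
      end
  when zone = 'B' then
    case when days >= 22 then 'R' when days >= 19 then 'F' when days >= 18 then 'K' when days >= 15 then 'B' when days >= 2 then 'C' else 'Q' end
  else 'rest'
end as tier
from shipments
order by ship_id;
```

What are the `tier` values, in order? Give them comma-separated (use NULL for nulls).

rest, R, B, rest, M, rest, C, rest, rest, rest

ship_id=100: zone='D' → outer ELSE → rest
ship_id=101: zone='B' → inner[days >= 22] → R
ship_id=102: zone='A' → inner[weight_kg < 380] → B
ship_id=103: zone='D' → outer ELSE → rest
ship_id=104: zone='A' → inner[weight_kg < 523] → M
ship_id=105: zone='D' → outer ELSE → rest
ship_id=106: zone='B' → inner[days >= 2] → C
ship_id=107: zone='C' → outer ELSE → rest
ship_id=108: zone='E' → outer ELSE → rest
ship_id=109: zone='E' → outer ELSE → rest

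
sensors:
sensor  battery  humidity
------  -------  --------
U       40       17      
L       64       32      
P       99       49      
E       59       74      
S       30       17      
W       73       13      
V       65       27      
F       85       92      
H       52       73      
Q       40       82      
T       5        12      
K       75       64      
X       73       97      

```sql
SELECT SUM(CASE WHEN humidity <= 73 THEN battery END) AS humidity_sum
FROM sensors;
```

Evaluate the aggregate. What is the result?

sensor=U: ✓ → 40
sensor=L: ✓ → 64
sensor=P: ✓ → 99
sensor=E: ✗
sensor=S: ✓ → 30
sensor=W: ✓ → 73
sensor=V: ✓ → 65
sensor=F: ✗
sensor=H: ✓ → 52
sensor=Q: ✗
sensor=T: ✓ → 5
sensor=K: ✓ → 75
sensor=X: ✗
humidity_sum = 40 + 64 + 99 + 30 + 73 + 65 + 52 + 5 + 75 = 503

503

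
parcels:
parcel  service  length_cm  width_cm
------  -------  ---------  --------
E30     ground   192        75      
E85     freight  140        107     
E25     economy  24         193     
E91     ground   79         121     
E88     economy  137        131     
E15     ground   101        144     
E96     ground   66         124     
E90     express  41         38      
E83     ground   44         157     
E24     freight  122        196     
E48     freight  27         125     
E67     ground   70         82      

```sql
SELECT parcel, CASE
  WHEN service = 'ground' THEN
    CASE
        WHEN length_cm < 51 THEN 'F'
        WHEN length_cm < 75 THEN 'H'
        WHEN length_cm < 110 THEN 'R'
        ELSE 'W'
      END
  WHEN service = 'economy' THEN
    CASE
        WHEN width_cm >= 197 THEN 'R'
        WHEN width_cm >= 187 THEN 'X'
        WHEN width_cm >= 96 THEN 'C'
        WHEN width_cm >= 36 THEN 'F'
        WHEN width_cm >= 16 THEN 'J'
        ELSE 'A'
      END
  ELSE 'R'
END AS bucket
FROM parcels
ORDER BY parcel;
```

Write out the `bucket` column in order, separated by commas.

parcel=E15: service='ground' → inner[length_cm < 110] → R
parcel=E24: service='freight' → outer ELSE → R
parcel=E25: service='economy' → inner[width_cm >= 187] → X
parcel=E30: service='ground' → inner[ELSE] → W
parcel=E48: service='freight' → outer ELSE → R
parcel=E67: service='ground' → inner[length_cm < 75] → H
parcel=E83: service='ground' → inner[length_cm < 51] → F
parcel=E85: service='freight' → outer ELSE → R
parcel=E88: service='economy' → inner[width_cm >= 96] → C
parcel=E90: service='express' → outer ELSE → R
parcel=E91: service='ground' → inner[length_cm < 110] → R
parcel=E96: service='ground' → inner[length_cm < 75] → H

R, R, X, W, R, H, F, R, C, R, R, H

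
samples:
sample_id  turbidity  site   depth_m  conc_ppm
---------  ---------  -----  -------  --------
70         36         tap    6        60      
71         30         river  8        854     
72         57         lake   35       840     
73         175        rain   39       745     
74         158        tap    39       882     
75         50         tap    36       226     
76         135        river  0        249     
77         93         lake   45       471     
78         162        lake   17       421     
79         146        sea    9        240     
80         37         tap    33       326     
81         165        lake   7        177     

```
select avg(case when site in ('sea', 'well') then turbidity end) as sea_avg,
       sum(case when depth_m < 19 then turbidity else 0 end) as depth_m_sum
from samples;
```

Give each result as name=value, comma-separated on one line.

[sea_avg: site in ('sea', 'well')]
sample_id=70: ✗
sample_id=71: ✗
sample_id=72: ✗
sample_id=73: ✗
sample_id=74: ✗
sample_id=75: ✗
sample_id=76: ✗
sample_id=77: ✗
sample_id=78: ✗
sample_id=79: ✓ → 146
sample_id=80: ✗
sample_id=81: ✗
sea_avg = 146
—
[depth_m_sum: depth_m < 19]
sample_id=70: ✓ → 36
sample_id=71: ✓ → 30
sample_id=72: ✗
sample_id=73: ✗
sample_id=74: ✗
sample_id=75: ✗
sample_id=76: ✓ → 135
sample_id=77: ✗
sample_id=78: ✓ → 162
sample_id=79: ✓ → 146
sample_id=80: ✗
sample_id=81: ✓ → 165
depth_m_sum = 36 + 30 + 135 + 162 + 146 + 165 = 674

sea_avg=146, depth_m_sum=674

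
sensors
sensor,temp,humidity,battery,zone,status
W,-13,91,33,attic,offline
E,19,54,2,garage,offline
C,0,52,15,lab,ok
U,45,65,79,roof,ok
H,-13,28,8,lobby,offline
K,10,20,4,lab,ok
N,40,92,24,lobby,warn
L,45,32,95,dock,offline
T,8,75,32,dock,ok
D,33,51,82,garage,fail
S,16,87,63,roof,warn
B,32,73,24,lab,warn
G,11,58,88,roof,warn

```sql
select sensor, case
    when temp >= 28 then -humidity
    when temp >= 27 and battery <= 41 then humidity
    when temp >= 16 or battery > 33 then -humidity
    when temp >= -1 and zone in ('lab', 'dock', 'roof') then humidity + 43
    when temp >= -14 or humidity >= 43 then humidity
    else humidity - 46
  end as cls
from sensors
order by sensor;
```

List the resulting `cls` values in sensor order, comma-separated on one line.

sensor=B: temp >= 28 → -73
sensor=C: temp >= -1 and zone in ('lab', 'dock', 'roof') → 95
sensor=D: temp >= 28 → -51
sensor=E: temp >= 16 or battery > 33 → -54
sensor=G: temp >= 16 or battery > 33 → -58
sensor=H: temp >= -14 or humidity >= 43 → 28
sensor=K: temp >= -1 and zone in ('lab', 'dock', 'roof') → 63
sensor=L: temp >= 28 → -32
sensor=N: temp >= 28 → -92
sensor=S: temp >= 16 or battery > 33 → -87
sensor=T: temp >= -1 and zone in ('lab', 'dock', 'roof') → 118
sensor=U: temp >= 28 → -65
sensor=W: temp >= -14 or humidity >= 43 → 91

-73, 95, -51, -54, -58, 28, 63, -32, -92, -87, 118, -65, 91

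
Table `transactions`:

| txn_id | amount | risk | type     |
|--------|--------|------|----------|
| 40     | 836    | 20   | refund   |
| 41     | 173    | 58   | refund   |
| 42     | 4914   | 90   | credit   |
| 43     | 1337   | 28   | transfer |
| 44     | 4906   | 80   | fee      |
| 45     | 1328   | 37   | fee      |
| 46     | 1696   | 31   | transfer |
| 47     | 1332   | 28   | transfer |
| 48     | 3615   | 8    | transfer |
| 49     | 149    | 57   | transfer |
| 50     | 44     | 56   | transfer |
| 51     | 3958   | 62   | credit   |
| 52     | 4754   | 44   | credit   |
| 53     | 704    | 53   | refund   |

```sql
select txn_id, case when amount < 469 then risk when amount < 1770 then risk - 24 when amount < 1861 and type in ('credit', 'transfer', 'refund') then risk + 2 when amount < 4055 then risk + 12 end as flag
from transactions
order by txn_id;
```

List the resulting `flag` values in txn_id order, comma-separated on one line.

txn_id=40: amount < 1770 → -4
txn_id=41: amount < 469 → 58
txn_id=42: (no match → NULL) → NULL
txn_id=43: amount < 1770 → 4
txn_id=44: (no match → NULL) → NULL
txn_id=45: amount < 1770 → 13
txn_id=46: amount < 1770 → 7
txn_id=47: amount < 1770 → 4
txn_id=48: amount < 4055 → 20
txn_id=49: amount < 469 → 57
txn_id=50: amount < 469 → 56
txn_id=51: amount < 4055 → 74
txn_id=52: (no match → NULL) → NULL
txn_id=53: amount < 1770 → 29

-4, 58, NULL, 4, NULL, 13, 7, 4, 20, 57, 56, 74, NULL, 29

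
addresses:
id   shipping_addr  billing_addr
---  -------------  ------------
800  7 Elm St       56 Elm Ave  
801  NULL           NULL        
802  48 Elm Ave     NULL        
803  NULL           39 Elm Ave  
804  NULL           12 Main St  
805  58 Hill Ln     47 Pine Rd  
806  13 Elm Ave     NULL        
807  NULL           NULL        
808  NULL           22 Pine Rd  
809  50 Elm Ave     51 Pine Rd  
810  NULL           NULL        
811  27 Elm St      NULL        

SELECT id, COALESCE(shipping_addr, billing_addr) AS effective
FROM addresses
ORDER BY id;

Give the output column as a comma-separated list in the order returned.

7 Elm St, NULL, 48 Elm Ave, 39 Elm Ave, 12 Main St, 58 Hill Ln, 13 Elm Ave, NULL, 22 Pine Rd, 50 Elm Ave, NULL, 27 Elm St

id=800: shipping_addr=7 Elm St → 7 Elm St
id=801: shipping_addr=NULL, billing_addr=NULL (all NULL) → NULL
id=802: shipping_addr=48 Elm Ave → 48 Elm Ave
id=803: shipping_addr=NULL, billing_addr=39 Elm Ave → 39 Elm Ave
id=804: shipping_addr=NULL, billing_addr=12 Main St → 12 Main St
id=805: shipping_addr=58 Hill Ln → 58 Hill Ln
id=806: shipping_addr=13 Elm Ave → 13 Elm Ave
id=807: shipping_addr=NULL, billing_addr=NULL (all NULL) → NULL
id=808: shipping_addr=NULL, billing_addr=22 Pine Rd → 22 Pine Rd
id=809: shipping_addr=50 Elm Ave → 50 Elm Ave
id=810: shipping_addr=NULL, billing_addr=NULL (all NULL) → NULL
id=811: shipping_addr=27 Elm St → 27 Elm St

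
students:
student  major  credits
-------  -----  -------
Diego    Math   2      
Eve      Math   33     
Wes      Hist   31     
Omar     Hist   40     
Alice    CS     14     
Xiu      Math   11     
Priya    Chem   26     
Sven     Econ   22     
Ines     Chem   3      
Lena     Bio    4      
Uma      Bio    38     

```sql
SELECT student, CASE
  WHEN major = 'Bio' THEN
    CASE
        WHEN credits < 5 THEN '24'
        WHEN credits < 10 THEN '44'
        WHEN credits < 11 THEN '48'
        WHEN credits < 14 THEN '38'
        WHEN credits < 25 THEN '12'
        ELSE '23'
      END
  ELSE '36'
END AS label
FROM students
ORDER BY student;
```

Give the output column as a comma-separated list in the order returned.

student=Alice: major='CS' → outer ELSE → 36
student=Diego: major='Math' → outer ELSE → 36
student=Eve: major='Math' → outer ELSE → 36
student=Ines: major='Chem' → outer ELSE → 36
student=Lena: major='Bio' → inner[credits < 5] → 24
student=Omar: major='Hist' → outer ELSE → 36
student=Priya: major='Chem' → outer ELSE → 36
student=Sven: major='Econ' → outer ELSE → 36
student=Uma: major='Bio' → inner[ELSE] → 23
student=Wes: major='Hist' → outer ELSE → 36
student=Xiu: major='Math' → outer ELSE → 36

36, 36, 36, 36, 24, 36, 36, 36, 23, 36, 36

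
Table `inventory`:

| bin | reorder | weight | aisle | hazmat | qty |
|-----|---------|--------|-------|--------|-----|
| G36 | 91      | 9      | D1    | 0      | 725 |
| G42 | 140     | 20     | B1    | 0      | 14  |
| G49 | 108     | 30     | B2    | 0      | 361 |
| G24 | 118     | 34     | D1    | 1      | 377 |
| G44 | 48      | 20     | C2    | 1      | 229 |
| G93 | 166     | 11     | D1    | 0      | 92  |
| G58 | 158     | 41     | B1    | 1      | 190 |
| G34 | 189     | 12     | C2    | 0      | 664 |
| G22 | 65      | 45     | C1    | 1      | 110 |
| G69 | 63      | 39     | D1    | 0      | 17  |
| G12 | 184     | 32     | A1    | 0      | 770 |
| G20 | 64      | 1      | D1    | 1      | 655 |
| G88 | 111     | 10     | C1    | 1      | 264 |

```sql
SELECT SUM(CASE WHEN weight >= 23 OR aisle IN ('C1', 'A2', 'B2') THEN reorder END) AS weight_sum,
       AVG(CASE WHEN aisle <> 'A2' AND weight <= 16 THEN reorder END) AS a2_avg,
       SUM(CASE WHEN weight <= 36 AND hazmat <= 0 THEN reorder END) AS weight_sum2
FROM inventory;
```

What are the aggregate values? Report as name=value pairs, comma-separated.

weight_sum=807, a2_avg=124.2, weight_sum2=878

[weight_sum: weight >= 23 OR aisle IN ('C1', 'A2', 'B2')]
bin=G36: ✗
bin=G42: ✗
bin=G49: ✓ → 108
bin=G24: ✓ → 118
bin=G44: ✗
bin=G93: ✗
bin=G58: ✓ → 158
bin=G34: ✗
bin=G22: ✓ → 65
bin=G69: ✓ → 63
bin=G12: ✓ → 184
bin=G20: ✗
bin=G88: ✓ → 111
weight_sum = 108 + 118 + 158 + 65 + 63 + 184 + 111 = 807
—
[a2_avg: aisle <> 'A2' AND weight <= 16]
bin=G36: ✓ → 91
bin=G42: ✗
bin=G49: ✗
bin=G24: ✗
bin=G44: ✗
bin=G93: ✓ → 166
bin=G58: ✗
bin=G34: ✓ → 189
bin=G22: ✗
bin=G69: ✗
bin=G12: ✗
bin=G20: ✓ → 64
bin=G88: ✓ → 111
a2_avg = (91 + 166 + 189 + 64 + 111) / 5 = 124.2
—
[weight_sum2: weight <= 36 AND hazmat <= 0]
bin=G36: ✓ → 91
bin=G42: ✓ → 140
bin=G49: ✓ → 108
bin=G24: ✗
bin=G44: ✗
bin=G93: ✓ → 166
bin=G58: ✗
bin=G34: ✓ → 189
bin=G22: ✗
bin=G69: ✗
bin=G12: ✓ → 184
bin=G20: ✗
bin=G88: ✗
weight_sum2 = 91 + 140 + 108 + 166 + 189 + 184 = 878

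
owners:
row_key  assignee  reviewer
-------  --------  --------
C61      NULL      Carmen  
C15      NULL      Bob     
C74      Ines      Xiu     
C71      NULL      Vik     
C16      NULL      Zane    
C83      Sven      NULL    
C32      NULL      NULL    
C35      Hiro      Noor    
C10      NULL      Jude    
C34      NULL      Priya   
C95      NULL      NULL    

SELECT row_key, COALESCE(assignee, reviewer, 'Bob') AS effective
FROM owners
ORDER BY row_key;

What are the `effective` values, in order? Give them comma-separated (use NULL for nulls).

Jude, Bob, Zane, Bob, Priya, Hiro, Carmen, Vik, Ines, Sven, Bob

row_key=C10: assignee=NULL, reviewer=Jude → Jude
row_key=C15: assignee=NULL, reviewer=Bob → Bob
row_key=C16: assignee=NULL, reviewer=Zane → Zane
row_key=C32: assignee=NULL, reviewer=NULL, → literal Bob → Bob
row_key=C34: assignee=NULL, reviewer=Priya → Priya
row_key=C35: assignee=Hiro → Hiro
row_key=C61: assignee=NULL, reviewer=Carmen → Carmen
row_key=C71: assignee=NULL, reviewer=Vik → Vik
row_key=C74: assignee=Ines → Ines
row_key=C83: assignee=Sven → Sven
row_key=C95: assignee=NULL, reviewer=NULL, → literal Bob → Bob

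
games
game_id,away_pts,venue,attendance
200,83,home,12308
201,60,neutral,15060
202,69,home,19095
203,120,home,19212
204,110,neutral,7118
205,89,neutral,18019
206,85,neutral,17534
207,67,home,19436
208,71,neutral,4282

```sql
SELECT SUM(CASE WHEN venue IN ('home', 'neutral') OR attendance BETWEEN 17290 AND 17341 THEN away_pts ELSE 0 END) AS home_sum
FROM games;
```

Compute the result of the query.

game_id=200: ✓ → 83
game_id=201: ✓ → 60
game_id=202: ✓ → 69
game_id=203: ✓ → 120
game_id=204: ✓ → 110
game_id=205: ✓ → 89
game_id=206: ✓ → 85
game_id=207: ✓ → 67
game_id=208: ✓ → 71
home_sum = 83 + 60 + 69 + 120 + 110 + 89 + 85 + 67 + 71 = 754

754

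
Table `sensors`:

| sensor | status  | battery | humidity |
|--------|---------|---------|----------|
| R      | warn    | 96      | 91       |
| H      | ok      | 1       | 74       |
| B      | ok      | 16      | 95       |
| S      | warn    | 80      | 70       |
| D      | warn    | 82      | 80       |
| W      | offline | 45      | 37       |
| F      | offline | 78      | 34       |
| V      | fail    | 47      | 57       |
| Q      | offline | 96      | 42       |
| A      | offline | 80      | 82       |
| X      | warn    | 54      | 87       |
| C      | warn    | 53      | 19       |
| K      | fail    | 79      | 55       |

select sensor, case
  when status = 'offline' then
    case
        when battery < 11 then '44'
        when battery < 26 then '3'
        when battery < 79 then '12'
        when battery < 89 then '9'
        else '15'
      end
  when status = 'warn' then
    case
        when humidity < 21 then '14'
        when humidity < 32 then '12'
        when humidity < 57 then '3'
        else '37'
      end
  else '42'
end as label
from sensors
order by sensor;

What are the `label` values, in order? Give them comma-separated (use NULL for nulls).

9, 42, 14, 37, 12, 42, 42, 15, 37, 37, 42, 12, 37

sensor=A: status='offline' → inner[battery < 89] → 9
sensor=B: status='ok' → outer ELSE → 42
sensor=C: status='warn' → inner[humidity < 21] → 14
sensor=D: status='warn' → inner[ELSE] → 37
sensor=F: status='offline' → inner[battery < 79] → 12
sensor=H: status='ok' → outer ELSE → 42
sensor=K: status='fail' → outer ELSE → 42
sensor=Q: status='offline' → inner[ELSE] → 15
sensor=R: status='warn' → inner[ELSE] → 37
sensor=S: status='warn' → inner[ELSE] → 37
sensor=V: status='fail' → outer ELSE → 42
sensor=W: status='offline' → inner[battery < 79] → 12
sensor=X: status='warn' → inner[ELSE] → 37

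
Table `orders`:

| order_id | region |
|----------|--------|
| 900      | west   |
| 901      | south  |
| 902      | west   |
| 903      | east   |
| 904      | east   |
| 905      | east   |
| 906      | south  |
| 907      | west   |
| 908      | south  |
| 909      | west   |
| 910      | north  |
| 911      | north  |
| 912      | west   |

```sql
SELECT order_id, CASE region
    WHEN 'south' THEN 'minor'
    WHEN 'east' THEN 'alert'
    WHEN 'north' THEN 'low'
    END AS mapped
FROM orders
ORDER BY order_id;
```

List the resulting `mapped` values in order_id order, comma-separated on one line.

order_id=900: (no match → NULL) → NULL
order_id=901: region='south' → minor
order_id=902: (no match → NULL) → NULL
order_id=903: region='east' → alert
order_id=904: region='east' → alert
order_id=905: region='east' → alert
order_id=906: region='south' → minor
order_id=907: (no match → NULL) → NULL
order_id=908: region='south' → minor
order_id=909: (no match → NULL) → NULL
order_id=910: region='north' → low
order_id=911: region='north' → low
order_id=912: (no match → NULL) → NULL

NULL, minor, NULL, alert, alert, alert, minor, NULL, minor, NULL, low, low, NULL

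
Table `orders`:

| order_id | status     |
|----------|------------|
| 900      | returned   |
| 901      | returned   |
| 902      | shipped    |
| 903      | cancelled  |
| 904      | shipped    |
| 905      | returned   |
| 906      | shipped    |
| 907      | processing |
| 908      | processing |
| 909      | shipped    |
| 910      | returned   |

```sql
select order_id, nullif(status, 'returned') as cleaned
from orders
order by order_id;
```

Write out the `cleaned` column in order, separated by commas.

order_id=900: status=returned vs returned: equal → NULL
order_id=901: status=returned vs returned: equal → NULL
order_id=902: status=shipped vs returned: differ → shipped
order_id=903: status=cancelled vs returned: differ → cancelled
order_id=904: status=shipped vs returned: differ → shipped
order_id=905: status=returned vs returned: equal → NULL
order_id=906: status=shipped vs returned: differ → shipped
order_id=907: status=processing vs returned: differ → processing
order_id=908: status=processing vs returned: differ → processing
order_id=909: status=shipped vs returned: differ → shipped
order_id=910: status=returned vs returned: equal → NULL

NULL, NULL, shipped, cancelled, shipped, NULL, shipped, processing, processing, shipped, NULL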